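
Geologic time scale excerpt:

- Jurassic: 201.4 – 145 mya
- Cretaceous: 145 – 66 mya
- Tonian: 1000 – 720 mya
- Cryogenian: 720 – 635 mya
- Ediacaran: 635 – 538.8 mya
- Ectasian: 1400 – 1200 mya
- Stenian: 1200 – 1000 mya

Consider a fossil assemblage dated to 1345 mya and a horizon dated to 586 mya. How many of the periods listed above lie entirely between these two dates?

1345 Ma sits inside the Ectasian (1400–1200) and 586 Ma inside the Ediacaran (635–538.8); neither of those is wholly between the two dates.
The listed periods lying completely between them are Stenian, Tonian, Cryogenian — 3 in all.

3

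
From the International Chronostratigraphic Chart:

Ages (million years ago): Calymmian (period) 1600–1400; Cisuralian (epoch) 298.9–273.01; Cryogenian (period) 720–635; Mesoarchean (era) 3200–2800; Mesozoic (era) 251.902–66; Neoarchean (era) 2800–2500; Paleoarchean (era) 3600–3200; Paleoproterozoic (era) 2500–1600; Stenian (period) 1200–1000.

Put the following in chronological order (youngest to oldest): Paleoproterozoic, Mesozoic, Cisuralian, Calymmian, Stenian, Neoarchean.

Mesozoic → Cisuralian → Stenian → Calymmian → Paleoproterozoic → Neoarchean

Sorting by start age (ascending Ma, since larger Ma = older): Mesozoic start 251.902, Cisuralian start 298.9, Stenian start 1200, Calymmian start 1600, Paleoproterozoic start 2500, Neoarchean start 2800.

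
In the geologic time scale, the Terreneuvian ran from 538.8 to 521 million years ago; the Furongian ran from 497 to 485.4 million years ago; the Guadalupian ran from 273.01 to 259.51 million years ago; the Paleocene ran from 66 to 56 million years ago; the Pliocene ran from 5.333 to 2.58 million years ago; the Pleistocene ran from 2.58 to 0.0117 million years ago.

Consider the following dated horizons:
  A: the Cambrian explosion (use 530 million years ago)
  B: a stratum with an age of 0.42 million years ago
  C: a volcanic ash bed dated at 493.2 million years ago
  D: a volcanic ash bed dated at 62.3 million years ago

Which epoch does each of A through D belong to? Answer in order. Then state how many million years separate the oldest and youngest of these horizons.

Match each age against the start–end ranges in the excerpt: A = 530 Ma → Terreneuvian (538.8–521); B = 0.42 Ma → Pleistocene (2.58–0.0117); C = 493.2 Ma → Furongian (497–485.4); D = 62.3 Ma → Paleocene (66–56).
The largest age is 530 Ma and the smallest is 0.42 Ma; their difference is 529.58 Myr.

A — Terreneuvian; B — Pleistocene; C — Furongian; D — Paleocene; span 529.58 million years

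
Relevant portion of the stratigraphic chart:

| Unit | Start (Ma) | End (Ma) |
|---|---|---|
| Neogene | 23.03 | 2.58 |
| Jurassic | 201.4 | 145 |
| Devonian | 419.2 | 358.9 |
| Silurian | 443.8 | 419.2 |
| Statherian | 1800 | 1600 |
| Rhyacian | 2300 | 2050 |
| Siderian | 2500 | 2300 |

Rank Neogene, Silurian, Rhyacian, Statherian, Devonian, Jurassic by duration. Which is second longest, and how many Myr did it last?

Statherian, 200 million years

Start − end for each: Neogene 23.03 − 2.58 = 20.45; Silurian 443.8 − 419.2 = 24.6; Rhyacian 2300 − 2050 = 250; Statherian 1800 − 1600 = 200; Devonian 419.2 − 358.9 = 60.3; Jurassic 201.4 − 145 = 56.4.
Ranking these from longest: Rhyacian > Statherian > Devonian > Jurassic > Silurian > Neogene.
Position 2 in that ranking is Statherian, which lasted 200 Myr.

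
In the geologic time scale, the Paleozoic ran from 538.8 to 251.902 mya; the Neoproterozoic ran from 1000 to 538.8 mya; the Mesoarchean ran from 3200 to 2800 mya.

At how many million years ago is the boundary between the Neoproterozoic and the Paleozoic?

The Neoproterozoic ends and the Paleozoic begins at 538.8 mya.

538.8 mya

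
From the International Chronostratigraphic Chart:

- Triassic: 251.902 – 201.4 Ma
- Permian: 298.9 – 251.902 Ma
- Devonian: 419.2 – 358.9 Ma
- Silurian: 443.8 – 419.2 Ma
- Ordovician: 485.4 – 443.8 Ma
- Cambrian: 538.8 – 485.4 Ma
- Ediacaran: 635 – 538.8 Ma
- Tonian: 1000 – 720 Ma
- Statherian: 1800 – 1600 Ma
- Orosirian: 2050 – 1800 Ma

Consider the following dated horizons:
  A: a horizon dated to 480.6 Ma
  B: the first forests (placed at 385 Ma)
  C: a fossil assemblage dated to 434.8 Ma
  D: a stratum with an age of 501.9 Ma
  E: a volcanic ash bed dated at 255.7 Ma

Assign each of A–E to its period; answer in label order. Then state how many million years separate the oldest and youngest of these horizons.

Match each age against the start–end ranges in the excerpt: A = 480.6 Ma → Ordovician (485.4–443.8); B = 385 Ma → Devonian (419.2–358.9); C = 434.8 Ma → Silurian (443.8–419.2); D = 501.9 Ma → Cambrian (538.8–485.4); E = 255.7 Ma → Permian (298.9–251.902).
The largest age is 501.9 Ma and the smallest is 255.7 Ma; their difference is 246.2 Myr.

A — Ordovician; B — Devonian; C — Silurian; D — Cambrian; E — Permian; span 246.2 million years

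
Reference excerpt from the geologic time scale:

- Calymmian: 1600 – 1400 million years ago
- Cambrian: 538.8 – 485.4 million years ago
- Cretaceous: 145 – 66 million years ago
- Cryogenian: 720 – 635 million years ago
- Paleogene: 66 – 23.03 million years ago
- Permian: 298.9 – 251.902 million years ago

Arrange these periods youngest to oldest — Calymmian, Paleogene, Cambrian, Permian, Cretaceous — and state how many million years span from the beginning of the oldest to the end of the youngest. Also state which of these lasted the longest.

Start ages (Ma): Calymmian 1600, Cambrian 538.8, Permian 298.9, Cretaceous 145, Paleogene 66.
Ordered youngest to oldest: Paleogene, Cretaceous, Permian, Cambrian, Calymmian.
Span = 1600 − 23.03 = 1576.97 Myr.
Durations: Cretaceous 79, Paleogene 42.97, Permian 46.998, Cambrian 53.4, Calymmian 200 → longest is Calymmian (200 Myr).

Paleogene, Cretaceous, Permian, Cambrian, Calymmian; total span 1576.97 Myr; longest is Calymmian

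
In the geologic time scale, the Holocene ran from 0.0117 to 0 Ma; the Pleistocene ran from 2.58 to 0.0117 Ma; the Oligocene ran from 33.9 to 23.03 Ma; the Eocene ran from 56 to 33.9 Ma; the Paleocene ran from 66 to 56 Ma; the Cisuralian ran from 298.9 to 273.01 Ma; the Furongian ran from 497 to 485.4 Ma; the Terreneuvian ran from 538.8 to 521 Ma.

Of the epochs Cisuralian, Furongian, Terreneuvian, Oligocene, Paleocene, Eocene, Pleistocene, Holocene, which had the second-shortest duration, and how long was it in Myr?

Start − end for each: Cisuralian 298.9 − 273.01 = 25.89; Furongian 497 − 485.4 = 11.6; Terreneuvian 538.8 − 521 = 17.8; Oligocene 33.9 − 23.03 = 10.87; Paleocene 66 − 56 = 10; Eocene 56 − 33.9 = 22.1; Pleistocene 2.58 − 0.0117 = 2.5683; Holocene 0.0117 − 0 = 0.0117.
Ranking these from shortest: Holocene < Pleistocene < Paleocene < Oligocene < Furongian < Terreneuvian < Eocene < Cisuralian.
Position 2 in that ranking is Pleistocene, which lasted 2.5683 Myr.

Pleistocene, 2.5683 million years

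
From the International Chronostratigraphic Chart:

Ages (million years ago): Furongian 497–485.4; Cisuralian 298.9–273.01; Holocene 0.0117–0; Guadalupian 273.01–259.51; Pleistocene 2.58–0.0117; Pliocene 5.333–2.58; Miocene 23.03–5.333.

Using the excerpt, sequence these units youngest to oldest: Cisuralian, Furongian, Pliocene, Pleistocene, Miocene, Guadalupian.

Pleistocene, then Pliocene, then Miocene, then Guadalupian, then Cisuralian, then Furongian

The oldest of these is Furongian (starts 497 Ma) and the youngest is Pleistocene (ends 0.0117 Ma).
In between, by decreasing start age: Cisuralian (298.9), Guadalupian (273.01), Miocene (23.03), Pliocene (5.333).
Listing youngest first means reversing that sequence.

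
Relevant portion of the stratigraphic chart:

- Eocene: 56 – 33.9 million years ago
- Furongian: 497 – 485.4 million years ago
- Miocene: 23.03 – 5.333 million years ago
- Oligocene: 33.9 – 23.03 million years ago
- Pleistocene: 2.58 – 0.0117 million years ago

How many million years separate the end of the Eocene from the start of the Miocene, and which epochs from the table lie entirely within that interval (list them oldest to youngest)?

10.87 million years; Oligocene

End of Eocene = 33.9 Ma; start of Miocene = 23.03 Ma.
Gap = 33.9 − 23.03 = 10.87 Myr.
Epochs wholly inside 33.9–23.03 Ma: Oligocene (33.9–23.03).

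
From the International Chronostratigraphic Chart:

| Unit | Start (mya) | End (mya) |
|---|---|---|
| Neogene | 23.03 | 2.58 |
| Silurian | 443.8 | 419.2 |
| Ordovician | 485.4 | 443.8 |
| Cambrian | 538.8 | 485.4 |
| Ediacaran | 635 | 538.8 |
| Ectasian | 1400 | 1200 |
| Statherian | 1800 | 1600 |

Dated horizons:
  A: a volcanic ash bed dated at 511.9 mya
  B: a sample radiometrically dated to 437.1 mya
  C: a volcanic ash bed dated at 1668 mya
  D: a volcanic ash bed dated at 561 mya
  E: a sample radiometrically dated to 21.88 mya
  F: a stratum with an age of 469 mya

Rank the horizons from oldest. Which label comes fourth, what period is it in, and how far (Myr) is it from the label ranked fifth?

F, in the Ordovician; 31.9 million years to B

Sorted oldest-first by Ma: C (1668), D (561), A (511.9), F (469), B (437.1), E (21.88).
The fourth oldest is F at 469 Ma, which lies in 485.4–443.8 Ma: the Ordovician.
The fifth oldest is B at 437.1 Ma; separation = |469 − 437.1| = 31.9 Myr.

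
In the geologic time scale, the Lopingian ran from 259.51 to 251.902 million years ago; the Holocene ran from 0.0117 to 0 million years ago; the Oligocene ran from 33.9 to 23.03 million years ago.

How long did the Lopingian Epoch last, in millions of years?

259.51 − 251.902 = 7.608 million years.

7.608 million years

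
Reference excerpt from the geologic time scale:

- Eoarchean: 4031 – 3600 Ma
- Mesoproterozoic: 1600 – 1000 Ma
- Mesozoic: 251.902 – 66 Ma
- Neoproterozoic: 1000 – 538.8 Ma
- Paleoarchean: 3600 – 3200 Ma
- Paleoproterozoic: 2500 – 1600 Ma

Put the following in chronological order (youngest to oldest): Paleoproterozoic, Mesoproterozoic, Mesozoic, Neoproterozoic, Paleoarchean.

Mesozoic, Neoproterozoic, Mesoproterozoic, Paleoproterozoic, Paleoarchean

Sorting by start age (ascending Ma, since larger Ma = older): Mesozoic began 251.902, Neoproterozoic began 1000, Mesoproterozoic began 1600, Paleoproterozoic began 2500, Paleoarchean began 3600.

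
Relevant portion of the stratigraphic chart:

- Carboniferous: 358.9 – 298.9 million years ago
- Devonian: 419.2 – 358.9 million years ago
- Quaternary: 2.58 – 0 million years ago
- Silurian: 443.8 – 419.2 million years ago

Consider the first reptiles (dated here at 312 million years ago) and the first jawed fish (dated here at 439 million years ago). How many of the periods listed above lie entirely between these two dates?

1

439 Ma sits inside the Silurian (443.8–419.2) and 312 Ma inside the Carboniferous (358.9–298.9); neither of those is wholly between the two dates.
The listed periods lying completely between them are Devonian — 1 in all.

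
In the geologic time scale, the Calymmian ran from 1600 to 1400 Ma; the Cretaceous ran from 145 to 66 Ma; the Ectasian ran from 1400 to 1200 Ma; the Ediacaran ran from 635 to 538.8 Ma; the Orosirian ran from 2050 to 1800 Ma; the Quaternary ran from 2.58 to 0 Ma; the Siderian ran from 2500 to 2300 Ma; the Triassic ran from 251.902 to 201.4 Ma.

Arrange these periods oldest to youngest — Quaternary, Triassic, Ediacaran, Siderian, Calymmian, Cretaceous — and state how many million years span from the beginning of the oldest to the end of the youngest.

Start ages (Ma): Siderian 2500, Calymmian 1600, Ediacaran 635, Triassic 251.902, Cretaceous 145, Quaternary 2.58.
Ordered oldest to youngest: Siderian, Calymmian, Ediacaran, Triassic, Cretaceous, Quaternary.
Span = 2500 − 0 = 2500 Myr.

Siderian → Calymmian → Ediacaran → Triassic → Cretaceous → Quaternary; total span 2500 Myr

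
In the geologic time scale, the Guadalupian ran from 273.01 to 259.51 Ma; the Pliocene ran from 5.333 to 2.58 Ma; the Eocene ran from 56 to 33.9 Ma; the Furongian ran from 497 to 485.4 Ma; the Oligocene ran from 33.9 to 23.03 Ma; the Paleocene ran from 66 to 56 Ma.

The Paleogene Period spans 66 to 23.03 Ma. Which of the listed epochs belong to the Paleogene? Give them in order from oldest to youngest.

Paleocene, Eocene, Oligocene

Epochs with both bounds inside 66–23.03 Ma: Paleocene (66–56), Eocene (56–33.9), Oligocene (33.9–23.03).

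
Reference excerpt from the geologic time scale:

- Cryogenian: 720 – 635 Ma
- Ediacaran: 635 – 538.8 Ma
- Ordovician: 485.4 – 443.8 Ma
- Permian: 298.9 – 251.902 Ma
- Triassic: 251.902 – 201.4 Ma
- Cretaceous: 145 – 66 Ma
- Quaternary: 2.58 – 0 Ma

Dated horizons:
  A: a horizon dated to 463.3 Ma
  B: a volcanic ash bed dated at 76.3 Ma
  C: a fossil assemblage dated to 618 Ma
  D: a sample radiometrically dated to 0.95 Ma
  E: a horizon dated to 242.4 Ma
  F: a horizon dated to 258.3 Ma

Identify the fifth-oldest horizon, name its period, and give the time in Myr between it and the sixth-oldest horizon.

B, in the Cretaceous; 75.35 million years to D

Larger Ma means older, so oldest first: C 618 > A 463.3 > F 258.3 > E 242.4 > B 76.3 > D 0.95.
Counting 5 along gives B (76.3 Ma); the excerpt puts that inside the Cretaceous, 145–66 Ma.
Next in line is D (0.95 Ma), and 76.3 − 0.95 = 75.35 Myr.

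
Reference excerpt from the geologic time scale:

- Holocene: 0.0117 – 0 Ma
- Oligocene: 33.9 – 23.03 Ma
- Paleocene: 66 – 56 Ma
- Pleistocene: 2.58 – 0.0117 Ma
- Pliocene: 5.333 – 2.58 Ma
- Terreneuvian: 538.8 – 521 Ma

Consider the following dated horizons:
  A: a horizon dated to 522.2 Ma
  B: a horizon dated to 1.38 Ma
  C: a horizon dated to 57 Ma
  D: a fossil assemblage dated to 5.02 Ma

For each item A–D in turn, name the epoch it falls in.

A — Terreneuvian; B — Pleistocene; C — Paleocene; D — Pliocene

Match each age against the start–end ranges in the excerpt: A = 522.2 Ma → Terreneuvian (538.8–521); B = 1.38 Ma → Pleistocene (2.58–0.0117); C = 57 Ma → Paleocene (66–56); D = 5.02 Ma → Pliocene (5.333–2.58).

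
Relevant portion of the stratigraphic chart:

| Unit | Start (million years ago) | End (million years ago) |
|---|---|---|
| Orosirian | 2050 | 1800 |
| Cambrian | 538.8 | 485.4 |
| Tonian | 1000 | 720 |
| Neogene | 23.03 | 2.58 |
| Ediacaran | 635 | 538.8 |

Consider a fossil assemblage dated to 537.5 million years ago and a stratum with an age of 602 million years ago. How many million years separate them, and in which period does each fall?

Elapsed time: 602 − 537.5 = 64.5 Myr.
537.5 Ma lies within 538.8–485.4 Ma: Cambrian.
602 Ma lies within 635–538.8 Ma: Ediacaran.

64.5 million years apart; the first in the Cambrian, the second in the Ediacaran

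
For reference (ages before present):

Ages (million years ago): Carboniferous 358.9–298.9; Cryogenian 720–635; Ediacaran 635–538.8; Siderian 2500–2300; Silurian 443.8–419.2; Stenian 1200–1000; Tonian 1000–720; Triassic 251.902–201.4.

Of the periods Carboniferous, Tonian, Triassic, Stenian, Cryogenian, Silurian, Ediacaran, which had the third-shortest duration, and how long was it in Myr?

Durations: Carboniferous 60; Tonian 280; Triassic 50.502; Stenian 200; Cryogenian 85; Silurian 24.6; Ediacaran 96.2 Myr.
Sorted shortest-first: Silurian (24.6), Triassic (50.502), Carboniferous (60), Cryogenian (85), Ediacaran (96.2), Stenian (200), Tonian (280).
The third shortest is Carboniferous at 60 Myr.

Carboniferous, 60 million years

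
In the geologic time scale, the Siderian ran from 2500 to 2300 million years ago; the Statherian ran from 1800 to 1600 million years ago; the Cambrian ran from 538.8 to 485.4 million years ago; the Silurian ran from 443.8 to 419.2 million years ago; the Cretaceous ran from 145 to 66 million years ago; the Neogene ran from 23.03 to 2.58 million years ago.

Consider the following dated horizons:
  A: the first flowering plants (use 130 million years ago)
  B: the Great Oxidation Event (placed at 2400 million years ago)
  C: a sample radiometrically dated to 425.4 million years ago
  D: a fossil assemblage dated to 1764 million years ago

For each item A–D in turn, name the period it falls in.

Match each age against the start–end ranges in the excerpt: A = 130 Ma → Cretaceous (145–66); B = 2400 Ma → Siderian (2500–2300); C = 425.4 Ma → Silurian (443.8–419.2); D = 1764 Ma → Statherian (1800–1600).

A — Cretaceous; B — Siderian; C — Silurian; D — Statherian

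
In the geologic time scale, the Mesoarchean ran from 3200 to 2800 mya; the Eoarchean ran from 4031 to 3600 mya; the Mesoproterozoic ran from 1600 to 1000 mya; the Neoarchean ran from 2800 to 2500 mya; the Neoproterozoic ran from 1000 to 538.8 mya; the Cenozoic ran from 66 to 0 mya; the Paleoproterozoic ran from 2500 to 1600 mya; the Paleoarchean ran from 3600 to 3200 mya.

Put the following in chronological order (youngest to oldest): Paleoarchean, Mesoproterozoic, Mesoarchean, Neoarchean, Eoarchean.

Mesoproterozoic, Neoarchean, Mesoarchean, Paleoarchean, Eoarchean

Sorting by start age (ascending Ma, since larger Ma = older): Mesoproterozoic began 1600, Neoarchean began 2800, Mesoarchean began 3200, Paleoarchean began 3600, Eoarchean began 4031.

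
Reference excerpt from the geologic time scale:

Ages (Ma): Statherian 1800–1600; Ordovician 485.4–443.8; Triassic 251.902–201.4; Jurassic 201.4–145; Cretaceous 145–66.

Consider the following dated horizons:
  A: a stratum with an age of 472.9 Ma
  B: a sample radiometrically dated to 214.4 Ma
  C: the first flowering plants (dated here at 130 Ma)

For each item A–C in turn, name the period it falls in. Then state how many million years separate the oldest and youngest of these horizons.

A — Ordovician; B — Triassic; C — Cretaceous; span 342.9 million years

A: 472.9 Ma lies in 485.4–443.8 Ma, so Ordovician.
B: 214.4 Ma lies in 251.902–201.4 Ma, so Triassic.
C: 130 Ma lies in 145–66 Ma, so Cretaceous.
Oldest = 472.9 Ma, youngest = 130 Ma → span 342.9 Myr.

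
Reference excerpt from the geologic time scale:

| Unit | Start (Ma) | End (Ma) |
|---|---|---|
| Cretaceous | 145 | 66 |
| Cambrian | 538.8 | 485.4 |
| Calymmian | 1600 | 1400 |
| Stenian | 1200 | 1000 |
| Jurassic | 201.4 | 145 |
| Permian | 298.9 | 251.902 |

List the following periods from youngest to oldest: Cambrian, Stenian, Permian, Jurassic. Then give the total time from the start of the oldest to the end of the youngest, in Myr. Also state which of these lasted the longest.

From the excerpt: Cambrian 538.8–485.4; Stenian 1200–1000; Permian 298.9–251.902; Jurassic 201.4–145 (Ma).
Larger Ma is earlier, so the oldest is Stenian and the youngest is Jurassic; youngest to oldest: Jurassic, Permian, Cambrian, Stenian.
Oldest start 1200 minus youngest end 145 gives 1055 Myr overall.
Individual lengths (start − end): Stenian 200; Cambrian 53.4; Jurassic 56.4; Permian 46.998. The largest is Stenian at 200 Myr.

Jurassic, Permian, Cambrian, Stenian; total span 1055 Myr; longest is Stenian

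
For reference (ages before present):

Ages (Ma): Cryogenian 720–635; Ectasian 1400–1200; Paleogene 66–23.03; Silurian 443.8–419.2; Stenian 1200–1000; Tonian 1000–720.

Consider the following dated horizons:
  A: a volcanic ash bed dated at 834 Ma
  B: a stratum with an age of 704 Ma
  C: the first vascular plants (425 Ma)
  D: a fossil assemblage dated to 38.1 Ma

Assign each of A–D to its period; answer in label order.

Match each age against the start–end ranges in the excerpt: A = 834 Ma → Tonian (1000–720); B = 704 Ma → Cryogenian (720–635); C = 425 Ma → Silurian (443.8–419.2); D = 38.1 Ma → Paleogene (66–23.03).

A — Tonian; B — Cryogenian; C — Silurian; D — Paleogene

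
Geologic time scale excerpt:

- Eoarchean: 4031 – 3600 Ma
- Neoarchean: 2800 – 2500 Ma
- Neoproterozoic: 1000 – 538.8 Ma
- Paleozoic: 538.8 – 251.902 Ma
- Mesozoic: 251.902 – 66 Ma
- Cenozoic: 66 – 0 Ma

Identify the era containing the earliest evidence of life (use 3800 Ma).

Eoarchean

3800 Ma lies between 4031 and 3600 Ma, so it falls in the Eoarchean.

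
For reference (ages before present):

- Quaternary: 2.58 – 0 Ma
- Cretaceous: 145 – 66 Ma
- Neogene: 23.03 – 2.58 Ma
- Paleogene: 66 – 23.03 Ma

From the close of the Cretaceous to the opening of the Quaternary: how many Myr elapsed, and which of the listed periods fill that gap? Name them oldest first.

The Cretaceous closes at 66 Ma and the Quaternary opens at 2.58 Ma, so the interval is 66 − 2.58 = 63.42 Myr.
A period fits inside if it starts at or after 66 Ma and ends at or before 2.58 Ma; oldest first that gives Paleogene, Neogene.

63.42 million years; Paleogene, Neogene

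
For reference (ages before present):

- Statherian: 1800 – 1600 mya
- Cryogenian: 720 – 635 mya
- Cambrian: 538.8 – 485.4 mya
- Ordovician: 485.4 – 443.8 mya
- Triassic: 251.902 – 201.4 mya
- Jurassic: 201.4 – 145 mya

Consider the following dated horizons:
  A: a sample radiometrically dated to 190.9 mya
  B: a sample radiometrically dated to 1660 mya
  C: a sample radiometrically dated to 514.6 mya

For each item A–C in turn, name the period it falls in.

A — Jurassic; B — Statherian; C — Cambrian

A: 190.9 Ma lies in 201.4–145 Ma, so Jurassic.
B: 1660 Ma lies in 1800–1600 Ma, so Statherian.
C: 514.6 Ma lies in 538.8–485.4 Ma, so Cambrian.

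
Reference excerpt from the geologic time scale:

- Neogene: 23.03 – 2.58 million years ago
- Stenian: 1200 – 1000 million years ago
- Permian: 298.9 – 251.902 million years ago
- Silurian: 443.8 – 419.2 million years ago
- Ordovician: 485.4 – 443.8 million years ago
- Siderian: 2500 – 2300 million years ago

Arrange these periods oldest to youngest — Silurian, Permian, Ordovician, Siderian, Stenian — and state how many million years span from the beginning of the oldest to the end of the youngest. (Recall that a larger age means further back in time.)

Siderian, Stenian, Ordovician, Silurian, Permian; total span 2248.098 Myr

Start ages (Ma): Siderian 2500, Stenian 1200, Ordovician 485.4, Silurian 443.8, Permian 298.9.
Ordered oldest to youngest: Siderian, Stenian, Ordovician, Silurian, Permian.
Span = 2500 − 251.902 = 2248.098 Myr.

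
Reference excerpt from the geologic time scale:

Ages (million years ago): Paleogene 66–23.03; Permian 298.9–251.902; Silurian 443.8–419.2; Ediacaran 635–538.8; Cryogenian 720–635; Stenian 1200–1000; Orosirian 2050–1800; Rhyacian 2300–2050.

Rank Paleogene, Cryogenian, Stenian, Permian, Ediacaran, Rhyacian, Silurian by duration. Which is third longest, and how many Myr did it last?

Ediacaran, 96.2 million years

Durations: Paleogene 42.97; Cryogenian 85; Stenian 200; Permian 46.998; Ediacaran 96.2; Rhyacian 250; Silurian 24.6 Myr.
Sorted longest-first: Rhyacian (250), Stenian (200), Ediacaran (96.2), Cryogenian (85), Permian (46.998), Paleogene (42.97), Silurian (24.6).
The third longest is Ediacaran at 96.2 Myr.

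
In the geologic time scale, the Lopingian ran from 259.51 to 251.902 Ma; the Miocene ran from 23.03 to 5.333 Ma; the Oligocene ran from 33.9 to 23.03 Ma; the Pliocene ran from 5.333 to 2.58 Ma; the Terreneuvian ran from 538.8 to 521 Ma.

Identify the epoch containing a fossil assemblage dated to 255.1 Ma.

255.1 Ma lies between 259.51 and 251.902 Ma, so it falls in the Lopingian.

Lopingian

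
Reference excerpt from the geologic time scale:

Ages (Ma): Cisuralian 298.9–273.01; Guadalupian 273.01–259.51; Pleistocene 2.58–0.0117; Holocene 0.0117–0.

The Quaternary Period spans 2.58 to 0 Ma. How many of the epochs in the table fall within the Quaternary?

Epochs inside 2.58–0 Ma: Pleistocene, Holocene — 2 in total.

2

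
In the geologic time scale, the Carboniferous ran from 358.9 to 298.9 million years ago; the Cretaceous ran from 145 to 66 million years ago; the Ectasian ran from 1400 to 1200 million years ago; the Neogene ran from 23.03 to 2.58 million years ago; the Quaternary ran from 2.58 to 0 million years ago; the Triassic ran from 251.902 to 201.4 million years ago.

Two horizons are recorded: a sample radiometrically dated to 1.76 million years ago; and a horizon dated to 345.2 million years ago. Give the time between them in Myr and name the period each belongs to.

Elapsed time: 345.2 − 1.76 = 343.44 Myr.
1.76 Ma lies within 2.58–0 Ma: Quaternary.
345.2 Ma lies within 358.9–298.9 Ma: Carboniferous.

343.44 million years apart; the first in the Quaternary, the second in the Carboniferous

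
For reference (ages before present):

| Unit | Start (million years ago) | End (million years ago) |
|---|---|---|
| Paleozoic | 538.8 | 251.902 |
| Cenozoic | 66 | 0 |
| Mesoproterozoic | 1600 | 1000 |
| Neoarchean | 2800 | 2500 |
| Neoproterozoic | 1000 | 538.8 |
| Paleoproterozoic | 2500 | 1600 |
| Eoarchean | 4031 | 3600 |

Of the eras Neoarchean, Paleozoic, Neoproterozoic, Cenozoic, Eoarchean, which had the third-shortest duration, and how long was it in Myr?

Start − end for each: Neoarchean 2800 − 2500 = 300; Paleozoic 538.8 − 251.902 = 286.898; Neoproterozoic 1000 − 538.8 = 461.2; Cenozoic 66 − 0 = 66; Eoarchean 4031 − 3600 = 431.
Ranking these from shortest: Cenozoic < Paleozoic < Neoarchean < Eoarchean < Neoproterozoic.
Position 3 in that ranking is Neoarchean, which lasted 300 Myr.

Neoarchean, 300 million years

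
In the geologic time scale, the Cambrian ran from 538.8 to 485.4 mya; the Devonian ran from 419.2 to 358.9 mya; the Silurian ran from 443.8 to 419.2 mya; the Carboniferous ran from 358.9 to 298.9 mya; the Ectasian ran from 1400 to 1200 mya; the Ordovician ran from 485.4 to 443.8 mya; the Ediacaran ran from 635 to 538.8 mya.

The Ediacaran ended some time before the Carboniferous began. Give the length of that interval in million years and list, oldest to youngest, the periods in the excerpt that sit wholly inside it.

End of Ediacaran = 538.8 Ma; start of Carboniferous = 358.9 Ma.
Gap = 538.8 − 358.9 = 179.9 Myr.
Periods wholly inside 538.8–358.9 Ma: Cambrian (538.8–485.4), Ordovician (485.4–443.8), Silurian (443.8–419.2), Devonian (419.2–358.9).

179.9 million years; Cambrian, Ordovician, Silurian, Devonian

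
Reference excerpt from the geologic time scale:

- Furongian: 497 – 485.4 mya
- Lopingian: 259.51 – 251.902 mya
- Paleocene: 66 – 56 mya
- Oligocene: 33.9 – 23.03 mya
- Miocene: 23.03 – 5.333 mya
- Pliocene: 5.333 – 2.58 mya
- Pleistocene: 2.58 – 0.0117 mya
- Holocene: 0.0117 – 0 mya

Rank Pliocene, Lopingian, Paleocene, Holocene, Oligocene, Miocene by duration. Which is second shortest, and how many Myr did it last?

Pliocene, 2.753 million years

Start − end for each: Pliocene 5.333 − 2.58 = 2.753; Lopingian 259.51 − 251.902 = 7.608; Paleocene 66 − 56 = 10; Holocene 0.0117 − 0 = 0.0117; Oligocene 33.9 − 23.03 = 10.87; Miocene 23.03 − 5.333 = 17.697.
Ranking these from shortest: Holocene < Pliocene < Lopingian < Paleocene < Oligocene < Miocene.
Position 2 in that ranking is Pliocene, which lasted 2.753 Myr.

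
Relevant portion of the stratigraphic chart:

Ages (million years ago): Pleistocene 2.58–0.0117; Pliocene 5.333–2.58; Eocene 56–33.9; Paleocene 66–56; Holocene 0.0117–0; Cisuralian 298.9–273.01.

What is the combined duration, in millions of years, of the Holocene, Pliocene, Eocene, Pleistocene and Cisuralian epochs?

Each duration: Holocene = 0.0117; Pliocene = 2.753; Eocene = 22.1; Pleistocene = 2.5683; Cisuralian = 25.89.
Sum: 0.0117 + 2.753 + 22.1 + 2.5683 + 25.89 = 53.323 Myr.

53.323 million years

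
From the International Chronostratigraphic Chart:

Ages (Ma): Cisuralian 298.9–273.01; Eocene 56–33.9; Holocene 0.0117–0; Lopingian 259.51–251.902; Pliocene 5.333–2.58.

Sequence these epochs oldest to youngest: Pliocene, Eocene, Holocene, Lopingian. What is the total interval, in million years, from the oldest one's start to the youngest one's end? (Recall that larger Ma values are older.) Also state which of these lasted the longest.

Lopingian → Eocene → Pliocene → Holocene; total span 259.51 Myr; longest is Eocene

Start ages (Ma): Lopingian 259.51, Eocene 56, Pliocene 5.333, Holocene 0.0117.
Ordered oldest to youngest: Lopingian, Eocene, Pliocene, Holocene.
Span = 259.51 − 0 = 259.51 Myr.
Durations: Holocene 0.0117, Eocene 22.1, Pliocene 2.753, Lopingian 7.608 → longest is Eocene (22.1 Myr).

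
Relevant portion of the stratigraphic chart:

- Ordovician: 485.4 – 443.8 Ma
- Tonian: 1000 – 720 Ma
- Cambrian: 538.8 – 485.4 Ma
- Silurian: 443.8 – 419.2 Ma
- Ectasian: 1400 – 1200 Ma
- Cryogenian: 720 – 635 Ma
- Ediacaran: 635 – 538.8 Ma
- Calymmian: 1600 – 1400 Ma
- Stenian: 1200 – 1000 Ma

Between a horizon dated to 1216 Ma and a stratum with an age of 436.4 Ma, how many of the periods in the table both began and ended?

The older date is 1216 Ma and the younger is 436.4 Ma.
Periods with start < 1216 and end > 436.4 Ma: Stenian (1200–1000), Tonian (1000–720), Cryogenian (720–635), Ediacaran (635–538.8), Cambrian (538.8–485.4), Ordovician (485.4–443.8).
That is 6 complete periods.

6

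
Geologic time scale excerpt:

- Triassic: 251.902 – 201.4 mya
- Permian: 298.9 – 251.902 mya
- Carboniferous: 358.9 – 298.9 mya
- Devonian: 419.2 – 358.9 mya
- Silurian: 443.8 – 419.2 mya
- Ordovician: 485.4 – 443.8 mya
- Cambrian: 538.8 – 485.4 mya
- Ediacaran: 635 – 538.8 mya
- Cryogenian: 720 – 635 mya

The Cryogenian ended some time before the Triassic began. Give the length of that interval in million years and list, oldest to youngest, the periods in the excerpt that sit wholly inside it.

End of Cryogenian = 635 Ma; start of Triassic = 251.902 Ma.
Gap = 635 − 251.902 = 383.098 Myr.
Periods wholly inside 635–251.902 Ma: Ediacaran (635–538.8), Cambrian (538.8–485.4), Ordovician (485.4–443.8), Silurian (443.8–419.2), Devonian (419.2–358.9), Carboniferous (358.9–298.9), Permian (298.9–251.902).

383.098 million years; Ediacaran, Cambrian, Ordovician, Silurian, Devonian, Carboniferous, Permian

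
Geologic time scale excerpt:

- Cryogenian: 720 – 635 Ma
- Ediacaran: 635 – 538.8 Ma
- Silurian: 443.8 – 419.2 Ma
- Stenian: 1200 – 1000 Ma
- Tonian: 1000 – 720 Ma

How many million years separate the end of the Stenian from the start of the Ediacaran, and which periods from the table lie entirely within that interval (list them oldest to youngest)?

The Stenian closes at 1000 Ma and the Ediacaran opens at 635 Ma, so the interval is 1000 − 635 = 365 Myr.
A period fits inside if it starts at or after 1000 Ma and ends at or before 635 Ma; oldest first that gives Tonian, Cryogenian.

365 million years; Tonian, Cryogenian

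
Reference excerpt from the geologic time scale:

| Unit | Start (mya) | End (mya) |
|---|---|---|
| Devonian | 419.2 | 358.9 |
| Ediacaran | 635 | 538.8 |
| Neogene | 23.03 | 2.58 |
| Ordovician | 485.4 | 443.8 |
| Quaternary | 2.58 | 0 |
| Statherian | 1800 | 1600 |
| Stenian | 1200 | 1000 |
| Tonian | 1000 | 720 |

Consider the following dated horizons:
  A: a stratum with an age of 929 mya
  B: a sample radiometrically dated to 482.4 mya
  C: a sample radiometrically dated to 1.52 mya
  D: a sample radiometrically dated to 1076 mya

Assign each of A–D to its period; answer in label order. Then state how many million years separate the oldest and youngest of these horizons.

A: 929 Ma lies in 1000–720 Ma, so Tonian.
B: 482.4 Ma lies in 485.4–443.8 Ma, so Ordovician.
C: 1.52 Ma lies in 2.58–0 Ma, so Quaternary.
D: 1076 Ma lies in 1200–1000 Ma, so Stenian.
Oldest = 1076 Ma, youngest = 1.52 Ma → span 1074.48 Myr.

A — Tonian; B — Ordovician; C — Quaternary; D — Stenian; span 1074.48 million years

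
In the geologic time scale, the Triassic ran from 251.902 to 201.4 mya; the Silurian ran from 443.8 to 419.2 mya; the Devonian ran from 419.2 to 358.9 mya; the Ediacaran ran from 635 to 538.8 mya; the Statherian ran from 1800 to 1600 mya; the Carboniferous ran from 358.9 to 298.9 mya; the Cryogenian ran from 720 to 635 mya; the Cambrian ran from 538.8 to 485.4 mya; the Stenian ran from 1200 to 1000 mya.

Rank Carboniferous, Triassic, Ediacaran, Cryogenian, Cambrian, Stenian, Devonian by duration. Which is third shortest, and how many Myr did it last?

Start − end for each: Carboniferous 358.9 − 298.9 = 60; Triassic 251.902 − 201.4 = 50.502; Ediacaran 635 − 538.8 = 96.2; Cryogenian 720 − 635 = 85; Cambrian 538.8 − 485.4 = 53.4; Stenian 1200 − 1000 = 200; Devonian 419.2 − 358.9 = 60.3.
Ranking these from shortest: Triassic < Cambrian < Carboniferous < Devonian < Cryogenian < Ediacaran < Stenian.
Position 3 in that ranking is Carboniferous, which lasted 60 Myr.

Carboniferous, 60 million years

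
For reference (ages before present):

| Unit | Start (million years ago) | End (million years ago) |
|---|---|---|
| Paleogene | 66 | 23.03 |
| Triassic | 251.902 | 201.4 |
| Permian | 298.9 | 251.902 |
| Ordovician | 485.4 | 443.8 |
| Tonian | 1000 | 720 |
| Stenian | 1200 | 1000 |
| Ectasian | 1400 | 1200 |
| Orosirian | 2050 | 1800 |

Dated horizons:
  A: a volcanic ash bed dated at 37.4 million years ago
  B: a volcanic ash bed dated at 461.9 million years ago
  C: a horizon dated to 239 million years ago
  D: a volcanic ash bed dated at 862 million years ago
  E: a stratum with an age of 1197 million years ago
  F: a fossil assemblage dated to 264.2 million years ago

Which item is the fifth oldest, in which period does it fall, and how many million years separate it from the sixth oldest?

Larger Ma means older, so oldest first: E 1197 > D 862 > B 461.9 > F 264.2 > C 239 > A 37.4.
Counting 5 along gives C (239 Ma); the excerpt puts that inside the Triassic, 251.902–201.4 Ma.
Next in line is A (37.4 Ma), and 239 − 37.4 = 201.6 Myr.

C, in the Triassic; 201.6 million years to A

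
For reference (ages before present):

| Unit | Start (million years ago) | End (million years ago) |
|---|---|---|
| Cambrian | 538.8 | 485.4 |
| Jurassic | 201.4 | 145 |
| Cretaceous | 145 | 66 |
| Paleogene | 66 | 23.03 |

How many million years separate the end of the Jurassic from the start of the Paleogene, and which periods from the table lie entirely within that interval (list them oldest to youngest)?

79 million years; Cretaceous

The Jurassic closes at 145 Ma and the Paleogene opens at 66 Ma, so the interval is 145 − 66 = 79 Myr.
A period fits inside if it starts at or after 145 Ma and ends at or before 66 Ma; oldest first that gives Cretaceous.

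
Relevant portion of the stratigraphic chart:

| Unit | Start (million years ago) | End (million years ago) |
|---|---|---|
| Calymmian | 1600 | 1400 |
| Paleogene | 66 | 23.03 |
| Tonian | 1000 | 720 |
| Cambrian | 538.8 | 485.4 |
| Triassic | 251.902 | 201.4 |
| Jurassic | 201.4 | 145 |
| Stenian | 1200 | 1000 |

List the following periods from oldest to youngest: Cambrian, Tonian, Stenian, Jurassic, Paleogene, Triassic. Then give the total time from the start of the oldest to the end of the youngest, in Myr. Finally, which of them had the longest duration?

Start ages (Ma): Stenian 1200, Tonian 1000, Cambrian 538.8, Triassic 251.902, Jurassic 201.4, Paleogene 66.
Ordered oldest to youngest: Stenian, Tonian, Cambrian, Triassic, Jurassic, Paleogene.
Span = 1200 − 23.03 = 1176.97 Myr.
Durations: Paleogene 42.97, Triassic 50.502, Jurassic 56.4, Tonian 280, Stenian 200, Cambrian 53.4 → longest is Tonian (280 Myr).

Stenian → Tonian → Cambrian → Triassic → Jurassic → Paleogene; total span 1176.97 Myr; longest is Tonian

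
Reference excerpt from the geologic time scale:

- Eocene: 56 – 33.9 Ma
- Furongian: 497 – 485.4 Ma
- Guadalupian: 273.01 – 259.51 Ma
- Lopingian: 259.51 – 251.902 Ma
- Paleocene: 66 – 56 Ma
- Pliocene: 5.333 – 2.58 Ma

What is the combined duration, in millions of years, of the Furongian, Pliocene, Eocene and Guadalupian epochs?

Duration is start − end for each: (497 − 485.4) + (5.333 − 2.58) + (56 − 33.9) + (273.01 − 259.51).
That is 11.6 + 2.753 + 22.1 + 13.5, which totals 49.953 million years.

49.953 million years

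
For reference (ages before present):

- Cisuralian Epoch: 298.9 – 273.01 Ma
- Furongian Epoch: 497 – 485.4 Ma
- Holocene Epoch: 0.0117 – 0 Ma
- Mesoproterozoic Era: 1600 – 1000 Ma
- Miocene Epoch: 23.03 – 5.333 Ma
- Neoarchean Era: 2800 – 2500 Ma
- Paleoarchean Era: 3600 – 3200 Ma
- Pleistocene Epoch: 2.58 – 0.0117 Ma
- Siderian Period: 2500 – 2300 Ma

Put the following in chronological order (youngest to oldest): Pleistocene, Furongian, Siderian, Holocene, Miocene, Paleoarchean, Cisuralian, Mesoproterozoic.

Read off each span (Ma): Pleistocene 2.58–0.0117; Furongian 497–485.4; Siderian 2500–2300; Holocene 0.0117–0; Miocene 23.03–5.333; Paleoarchean 3600–3200; Cisuralian 298.9–273.01; Mesoproterozoic 1600–1000.
Larger Ma is older, so oldest→youngest is Paleoarchean, Siderian, Mesoproterozoic, Furongian, Cisuralian, Miocene, Pleistocene, Holocene; reverse it for youngest→oldest.

Holocene, then Pleistocene, then Miocene, then Cisuralian, then Furongian, then Mesoproterozoic, then Siderian, then Paleoarchean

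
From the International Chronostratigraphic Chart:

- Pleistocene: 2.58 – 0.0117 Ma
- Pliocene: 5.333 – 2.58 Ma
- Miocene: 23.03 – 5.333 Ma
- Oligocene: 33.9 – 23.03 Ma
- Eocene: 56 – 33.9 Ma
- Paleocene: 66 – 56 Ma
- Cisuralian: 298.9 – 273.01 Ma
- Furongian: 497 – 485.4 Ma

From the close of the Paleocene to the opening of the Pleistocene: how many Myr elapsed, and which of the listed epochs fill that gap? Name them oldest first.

53.42 million years; Eocene, Oligocene, Miocene, Pliocene

The Paleocene closes at 56 Ma and the Pleistocene opens at 2.58 Ma, so the interval is 56 − 2.58 = 53.42 Myr.
An epoch fits inside if it starts at or after 56 Ma and ends at or before 2.58 Ma; oldest first that gives Eocene, Oligocene, Miocene, Pliocene.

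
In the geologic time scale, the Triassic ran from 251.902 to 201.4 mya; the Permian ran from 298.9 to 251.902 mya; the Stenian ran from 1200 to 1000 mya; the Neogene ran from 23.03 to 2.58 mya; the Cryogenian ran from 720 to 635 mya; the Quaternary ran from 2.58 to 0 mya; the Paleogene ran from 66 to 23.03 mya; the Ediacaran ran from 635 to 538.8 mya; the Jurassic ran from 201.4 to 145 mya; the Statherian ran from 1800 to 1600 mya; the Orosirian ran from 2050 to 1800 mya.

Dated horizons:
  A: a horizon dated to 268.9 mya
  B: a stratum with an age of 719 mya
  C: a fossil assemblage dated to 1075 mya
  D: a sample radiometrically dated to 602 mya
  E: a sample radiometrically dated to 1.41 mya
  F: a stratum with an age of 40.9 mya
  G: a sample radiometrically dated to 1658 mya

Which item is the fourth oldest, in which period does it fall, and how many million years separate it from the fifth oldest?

D, in the Ediacaran; 333.1 million years to A

Larger Ma means older, so oldest first: G 1658 > C 1075 > B 719 > D 602 > A 268.9 > F 40.9 > E 1.41.
Counting 4 along gives D (602 Ma); the excerpt puts that inside the Ediacaran, 635–538.8 Ma.
Next in line is A (268.9 Ma), and 602 − 268.9 = 333.1 Myr.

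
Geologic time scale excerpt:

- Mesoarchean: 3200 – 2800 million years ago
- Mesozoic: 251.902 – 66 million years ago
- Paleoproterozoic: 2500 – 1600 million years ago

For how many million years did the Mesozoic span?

185.902 million years

251.902 − 66 = 185.902 million years.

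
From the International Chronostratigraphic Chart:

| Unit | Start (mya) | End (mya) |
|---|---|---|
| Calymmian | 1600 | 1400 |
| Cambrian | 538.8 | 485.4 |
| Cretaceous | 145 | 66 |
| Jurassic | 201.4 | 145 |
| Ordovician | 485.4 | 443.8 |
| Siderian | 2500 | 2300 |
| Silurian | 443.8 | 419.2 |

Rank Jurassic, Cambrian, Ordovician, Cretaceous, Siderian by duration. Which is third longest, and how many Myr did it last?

Jurassic, 56.4 million years

Durations: Jurassic 56.4; Cambrian 53.4; Ordovician 41.6; Cretaceous 79; Siderian 200 Myr.
Sorted longest-first: Siderian (200), Cretaceous (79), Jurassic (56.4), Cambrian (53.4), Ordovician (41.6).
The third longest is Jurassic at 56.4 Myr.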